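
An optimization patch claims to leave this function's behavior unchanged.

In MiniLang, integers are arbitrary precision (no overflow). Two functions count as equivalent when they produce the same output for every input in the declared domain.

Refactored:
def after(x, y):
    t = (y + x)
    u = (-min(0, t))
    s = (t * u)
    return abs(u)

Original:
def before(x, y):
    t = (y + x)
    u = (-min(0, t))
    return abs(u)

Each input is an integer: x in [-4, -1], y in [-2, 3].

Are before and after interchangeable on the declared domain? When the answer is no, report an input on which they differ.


Side by side, the visible changes include: arithmetic usage differs, statement counts differ, local variable names differ.
As a probe, take x=-4, y=-2: before runs t := -6 | u := 6 | result 6; after runs t := -6 | u := 6 | s := -36 | result 6; both end at 6.
Every one of the 24 inputs gives matching results.
verdict: equivalent


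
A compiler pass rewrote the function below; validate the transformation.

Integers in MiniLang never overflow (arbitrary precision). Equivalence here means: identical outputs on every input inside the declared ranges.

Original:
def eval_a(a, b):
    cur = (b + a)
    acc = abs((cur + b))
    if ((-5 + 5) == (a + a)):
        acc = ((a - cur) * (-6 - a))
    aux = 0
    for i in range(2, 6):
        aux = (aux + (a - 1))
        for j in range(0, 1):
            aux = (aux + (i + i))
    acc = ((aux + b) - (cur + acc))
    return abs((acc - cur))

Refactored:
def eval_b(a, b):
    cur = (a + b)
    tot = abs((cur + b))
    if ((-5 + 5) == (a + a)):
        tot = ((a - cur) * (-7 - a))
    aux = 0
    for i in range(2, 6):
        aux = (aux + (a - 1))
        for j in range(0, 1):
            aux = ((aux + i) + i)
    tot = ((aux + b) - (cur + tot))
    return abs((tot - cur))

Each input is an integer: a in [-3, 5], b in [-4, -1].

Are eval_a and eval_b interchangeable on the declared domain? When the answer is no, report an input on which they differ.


At a=0, b=-4: eval_a gives 52, eval_b gives 56.
verdict: not equivalent; witness: a=0, b=-4


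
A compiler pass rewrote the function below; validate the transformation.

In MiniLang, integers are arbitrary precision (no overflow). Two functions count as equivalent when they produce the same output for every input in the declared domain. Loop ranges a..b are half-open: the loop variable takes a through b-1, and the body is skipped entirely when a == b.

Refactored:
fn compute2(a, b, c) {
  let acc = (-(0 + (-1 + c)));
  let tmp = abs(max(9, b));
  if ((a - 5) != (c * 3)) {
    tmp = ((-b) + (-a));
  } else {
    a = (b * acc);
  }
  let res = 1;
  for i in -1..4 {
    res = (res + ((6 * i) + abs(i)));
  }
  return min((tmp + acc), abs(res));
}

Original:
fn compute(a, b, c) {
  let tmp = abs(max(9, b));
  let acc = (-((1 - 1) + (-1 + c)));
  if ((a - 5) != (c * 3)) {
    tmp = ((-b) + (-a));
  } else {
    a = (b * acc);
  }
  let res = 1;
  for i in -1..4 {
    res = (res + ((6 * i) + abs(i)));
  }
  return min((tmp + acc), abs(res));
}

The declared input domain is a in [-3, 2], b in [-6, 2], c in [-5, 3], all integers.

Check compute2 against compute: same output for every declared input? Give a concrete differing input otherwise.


The two versions differ — the changes include arithmetic usage differs; and constant usage differs.
Tracing a=-1, b=-2, c=-3: compute: tmp=9, then acc=4, then ((a - 5) != (c * 3)) is true, then tmp=3, then res=1, then (i=-1), then res=-4, then (i=0), then res=-4, then (i=1), then res=3, then (i=2), then res=17, then (i=3), then res=38, then returns 7 | compute2: acc=4, then tmp=9, then ((a - 5) != (c * 3)) is true, then tmp=3, then res=1, then (i=-1), then res=-4, then (i=0), then res=-4, then (i=1), then res=3, then (i=2), then res=17, then (i=3), then res=38, then returns 7 — matching result 7.
Checked all 486 inputs in the declared domain: the outputs agree on every one.
verdict: equivalent


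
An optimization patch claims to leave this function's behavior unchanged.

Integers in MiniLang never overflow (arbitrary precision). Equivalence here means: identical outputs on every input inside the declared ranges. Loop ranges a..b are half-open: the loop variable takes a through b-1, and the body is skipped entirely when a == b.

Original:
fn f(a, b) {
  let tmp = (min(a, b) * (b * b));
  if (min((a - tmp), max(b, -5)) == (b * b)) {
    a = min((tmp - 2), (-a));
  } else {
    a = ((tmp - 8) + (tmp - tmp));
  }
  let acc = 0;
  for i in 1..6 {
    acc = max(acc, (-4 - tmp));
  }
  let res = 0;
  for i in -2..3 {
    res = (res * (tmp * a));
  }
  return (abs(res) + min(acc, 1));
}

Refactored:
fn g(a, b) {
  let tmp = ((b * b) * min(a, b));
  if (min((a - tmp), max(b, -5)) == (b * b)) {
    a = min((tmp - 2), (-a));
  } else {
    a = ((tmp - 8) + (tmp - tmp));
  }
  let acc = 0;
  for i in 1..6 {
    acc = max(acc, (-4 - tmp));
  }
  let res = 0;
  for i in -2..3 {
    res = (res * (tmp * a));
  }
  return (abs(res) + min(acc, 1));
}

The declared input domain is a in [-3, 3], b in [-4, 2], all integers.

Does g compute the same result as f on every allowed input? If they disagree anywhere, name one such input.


This is a faithful refactor — same computation, different form, but the computed results match everywhere.
One worked example (a=1, b=-4) — f: tmp=-64, then (min((a - tmp), max(b, -5)) == (b * b)) is false, then a=-72, then acc=0, then (i=1), then acc=60, then (i=2), then acc=60, then (i=3), then acc=60, then (i=4), then acc=60, then (i=5), then acc=60, then res=0, then (i=-2), then res=0, then (i=-1), then res=0, then (i=0), then res=0, then (i=1), then res=0, then (i=2), then res=0, then returns 1; g: tmp=-64, then (min((a - tmp), max(b, -5)) == (b * b)) is false, then a=-72, then acc=0, then (i=1), then acc=60, then (i=2), then acc=60, then (i=3), then acc=60, then (i=4), then acc=60, then (i=5), then acc=60, then res=0, then (i=-2), then res=0, then (i=-1), then res=0, then (i=0), then res=0, then (i=1), then res=0, then (i=2), then res=0, then returns 1; agreement on 1.
An exhaustive pass over the 49 declared inputs shows identical outputs.
verdict: equivalent


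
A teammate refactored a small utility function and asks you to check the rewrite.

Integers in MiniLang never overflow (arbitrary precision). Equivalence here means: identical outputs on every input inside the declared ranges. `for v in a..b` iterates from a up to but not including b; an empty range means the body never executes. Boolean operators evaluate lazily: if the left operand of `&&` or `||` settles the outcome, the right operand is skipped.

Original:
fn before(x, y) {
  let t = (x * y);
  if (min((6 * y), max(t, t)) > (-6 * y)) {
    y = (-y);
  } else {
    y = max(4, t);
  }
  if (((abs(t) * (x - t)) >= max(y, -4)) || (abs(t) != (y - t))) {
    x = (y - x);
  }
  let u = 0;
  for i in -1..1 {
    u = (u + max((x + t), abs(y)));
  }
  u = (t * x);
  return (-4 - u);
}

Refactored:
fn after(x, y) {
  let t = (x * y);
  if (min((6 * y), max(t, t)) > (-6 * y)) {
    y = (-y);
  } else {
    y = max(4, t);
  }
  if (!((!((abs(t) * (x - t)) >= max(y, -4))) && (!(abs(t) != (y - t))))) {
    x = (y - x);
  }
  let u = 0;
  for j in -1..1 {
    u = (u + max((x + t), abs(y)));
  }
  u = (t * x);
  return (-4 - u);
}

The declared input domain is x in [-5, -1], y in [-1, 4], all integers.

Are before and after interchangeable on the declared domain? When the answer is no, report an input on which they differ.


The two are interchangeable: boolean connective usage differs, local variable names differ, and every declared input agrees.
Tracing x=-1, y=-1: before: t=1, then (min((6 * y), max(t, t)) > (-6 * y)) is false, then y=4, then (((abs(t) * (x - t)) >= max(y, -4)) || (abs(t) != (y - t))) is true, then x=5, then u=0, then (i=-1), then u=6, then (i=0), then u=12, then u=5, then returns -9 | after: t=1, then (min((6 * y), max(t, t)) > (-6 * y)) is false, then y=4, then (!((!((abs(t) * (x - t)) >= max(y, -4))) && (!(abs(t) != (y - t))))) is true, then x=5, then u=0, then (j=-1), then u=6, then (j=0), then u=12, then u=5, then returns -9 — matching result -9.
Checked all 30 inputs in the declared domain: the outputs agree on every one.
verdict: equivalent


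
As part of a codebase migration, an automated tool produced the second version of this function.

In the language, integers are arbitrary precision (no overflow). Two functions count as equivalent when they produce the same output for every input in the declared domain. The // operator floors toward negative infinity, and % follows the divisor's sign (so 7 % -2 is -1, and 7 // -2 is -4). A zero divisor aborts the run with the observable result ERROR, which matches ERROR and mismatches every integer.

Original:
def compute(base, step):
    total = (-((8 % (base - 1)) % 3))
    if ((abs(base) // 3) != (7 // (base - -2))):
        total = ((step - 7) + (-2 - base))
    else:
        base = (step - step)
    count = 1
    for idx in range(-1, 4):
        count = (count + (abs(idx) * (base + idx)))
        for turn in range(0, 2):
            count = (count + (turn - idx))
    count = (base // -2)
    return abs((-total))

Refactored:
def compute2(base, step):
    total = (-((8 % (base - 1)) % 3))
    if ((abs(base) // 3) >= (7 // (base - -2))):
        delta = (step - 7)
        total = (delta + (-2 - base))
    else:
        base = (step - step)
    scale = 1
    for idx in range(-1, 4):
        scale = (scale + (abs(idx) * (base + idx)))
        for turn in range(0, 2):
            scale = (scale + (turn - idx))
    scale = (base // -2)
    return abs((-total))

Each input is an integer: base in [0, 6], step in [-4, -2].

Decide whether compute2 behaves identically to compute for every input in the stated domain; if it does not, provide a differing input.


The rewrite breaks on base=0, step=-4, where the results are 13 and 0.
compute: total becomes 0; next ((abs(base) // 3) != (7 // (base - -2))) evaluates to true; next total becomes -13; next count becomes 1; next at idx=-1:; next count becomes 0; next at turn=0:; next count becomes 1; next at turn=1:; next count becomes 3; next at idx=0:; next count becomes 3; next at turn=0:; next count becomes 3; next at turn=1:; next count becomes 4; next at idx=1:; next count becomes 5; next at turn=0:; next count becomes 4; next at turn=1:; next count becomes 4; next at idx=2:; next count becomes 8; next at turn=0:; next count becomes 6; next at turn=1:; next count becomes 5; next at idx=3:; next count becomes 14; next at turn=0:; next count becomes 11; next at turn=1:; next count becomes 9; next count becomes 0; next final value 13
compute2: total becomes 0; next ((abs(base) // 3) >= (7 // (base - -2))) evaluates to false; next base becomes 0; next scale becomes 1; next at idx=-1:; next scale becomes 0; next at turn=0:; next scale becomes 1; next at turn=1:; next scale becomes 3; next at idx=0:; next scale becomes 3; next at turn=0:; next scale becomes 3; next at turn=1:; next scale becomes 4; next at idx=1:; next scale becomes 5; next at turn=0:; next scale becomes 4; next at turn=1:; next scale becomes 4; next at idx=2:; next scale becomes 8; next at turn=0:; next scale becomes 6; next at turn=1:; next scale becomes 5; next at idx=3:; next scale becomes 14; next at turn=0:; next scale becomes 11; next at turn=1:; next scale becomes 9; next scale becomes 0; next final value 0
verdict: not equivalent; witness: base=0, step=-4


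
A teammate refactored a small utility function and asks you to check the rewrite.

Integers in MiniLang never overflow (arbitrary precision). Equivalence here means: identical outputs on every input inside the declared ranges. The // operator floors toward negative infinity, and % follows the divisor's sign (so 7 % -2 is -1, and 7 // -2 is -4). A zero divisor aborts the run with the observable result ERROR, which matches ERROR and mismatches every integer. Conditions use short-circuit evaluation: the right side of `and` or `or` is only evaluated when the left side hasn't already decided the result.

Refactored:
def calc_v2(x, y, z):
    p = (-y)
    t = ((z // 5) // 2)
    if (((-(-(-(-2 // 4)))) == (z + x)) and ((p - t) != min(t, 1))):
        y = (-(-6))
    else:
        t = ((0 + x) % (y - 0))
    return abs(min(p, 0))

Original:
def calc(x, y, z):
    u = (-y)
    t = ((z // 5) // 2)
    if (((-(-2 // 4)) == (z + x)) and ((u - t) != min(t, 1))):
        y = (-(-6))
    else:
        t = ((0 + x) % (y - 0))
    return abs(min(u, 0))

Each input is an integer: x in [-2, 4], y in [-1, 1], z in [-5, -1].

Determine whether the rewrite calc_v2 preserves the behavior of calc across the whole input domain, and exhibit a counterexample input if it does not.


Comparing the listings, the differences include: local variable names differ.
As a probe, take x=-2, y=-1, z=-5: calc runs u = 1; t = -1; (((-(-2 // 4)) == (z + x)) and ((u - t) != min(t, 1))) -> false; t = 0; return 0; calc_v2 runs p = 1; t = -1; (((-(-(-(-2 // 4)))) == (z + x)) and ((p - t) != min(t, 1))) -> false; t = 0; return 0; both end at 0.
Across all 105 domain points the two functions coincide.
verdict: equivalent


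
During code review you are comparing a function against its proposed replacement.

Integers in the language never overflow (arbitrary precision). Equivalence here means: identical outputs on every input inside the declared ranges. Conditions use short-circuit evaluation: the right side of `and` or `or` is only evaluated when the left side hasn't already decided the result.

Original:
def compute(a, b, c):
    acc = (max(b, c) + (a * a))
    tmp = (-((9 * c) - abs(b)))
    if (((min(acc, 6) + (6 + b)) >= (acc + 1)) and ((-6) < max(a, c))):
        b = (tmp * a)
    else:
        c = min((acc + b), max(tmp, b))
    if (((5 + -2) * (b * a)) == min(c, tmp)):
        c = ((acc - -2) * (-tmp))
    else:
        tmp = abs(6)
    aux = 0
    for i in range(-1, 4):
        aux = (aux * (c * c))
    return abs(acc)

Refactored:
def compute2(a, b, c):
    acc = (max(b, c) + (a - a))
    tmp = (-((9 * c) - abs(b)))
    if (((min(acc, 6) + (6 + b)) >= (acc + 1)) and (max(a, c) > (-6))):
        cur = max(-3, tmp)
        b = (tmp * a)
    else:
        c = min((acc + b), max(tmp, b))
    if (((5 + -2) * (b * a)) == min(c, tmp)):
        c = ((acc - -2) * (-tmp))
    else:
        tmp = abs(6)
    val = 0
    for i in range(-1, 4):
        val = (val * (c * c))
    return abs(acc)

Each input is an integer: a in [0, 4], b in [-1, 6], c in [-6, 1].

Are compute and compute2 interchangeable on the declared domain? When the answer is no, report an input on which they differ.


There is a counterexample at a=1, b=-1, c=-6: 0 on one side, 1 on the other.
compute: acc=0, then tmp=55, then (((min(acc, 6) + (6 + b)) >= (acc + 1)) and ((-6) < max(a, c))) is true, then b=55, then (((5 + -2) * (b * a)) == min(c, tmp)) is false, then tmp=6, then aux=0, then (i=-1), then aux=0, then (i=0), then aux=0, then (i=1), then aux=0, then (i=2), then aux=0, then (i=3), then aux=0, then returns 0
compute2: acc=-1, then tmp=55, then (((min(acc, 6) + (6 + b)) >= (acc + 1)) and (max(a, c) > (-6))) is true, then cur=55, then b=55, then (((5 + -2) * (b * a)) == min(c, tmp)) is false, then tmp=6, then val=0, then (i=-1), then val=0, then (i=0), then val=0, then (i=1), then val=0, then (i=2), then val=0, then (i=3), then val=0, then returns 1
verdict: not equivalent; witness: a=1, b=-1, c=-6


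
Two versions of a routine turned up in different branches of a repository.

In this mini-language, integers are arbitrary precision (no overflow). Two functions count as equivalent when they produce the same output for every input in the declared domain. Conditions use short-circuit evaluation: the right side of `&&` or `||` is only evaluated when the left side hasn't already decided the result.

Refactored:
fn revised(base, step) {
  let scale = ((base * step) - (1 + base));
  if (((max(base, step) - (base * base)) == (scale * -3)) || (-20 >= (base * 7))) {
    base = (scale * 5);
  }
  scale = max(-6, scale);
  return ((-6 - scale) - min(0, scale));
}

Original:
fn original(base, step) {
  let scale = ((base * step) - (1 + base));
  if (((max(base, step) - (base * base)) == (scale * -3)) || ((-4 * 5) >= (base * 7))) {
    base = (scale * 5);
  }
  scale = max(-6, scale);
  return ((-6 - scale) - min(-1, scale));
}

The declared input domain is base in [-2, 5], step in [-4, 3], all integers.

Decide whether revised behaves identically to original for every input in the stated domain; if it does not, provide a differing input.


These are not equivalent — on base=-2, step=-4 the outputs split (-14 vs -15).
original: scale := 9 | (((max(base, step) - (base * base)) == (scale * -3)) || ((-4 * 5) >= (base * 7))): false | scale := 9 | result -14
revised: scale := 9 | (((max(base, step) - (base * base)) == (scale * -3)) || (-20 >= (base * 7))): false | scale := 9 | result -15
verdict: not equivalent; witness: base=-2, step=-4


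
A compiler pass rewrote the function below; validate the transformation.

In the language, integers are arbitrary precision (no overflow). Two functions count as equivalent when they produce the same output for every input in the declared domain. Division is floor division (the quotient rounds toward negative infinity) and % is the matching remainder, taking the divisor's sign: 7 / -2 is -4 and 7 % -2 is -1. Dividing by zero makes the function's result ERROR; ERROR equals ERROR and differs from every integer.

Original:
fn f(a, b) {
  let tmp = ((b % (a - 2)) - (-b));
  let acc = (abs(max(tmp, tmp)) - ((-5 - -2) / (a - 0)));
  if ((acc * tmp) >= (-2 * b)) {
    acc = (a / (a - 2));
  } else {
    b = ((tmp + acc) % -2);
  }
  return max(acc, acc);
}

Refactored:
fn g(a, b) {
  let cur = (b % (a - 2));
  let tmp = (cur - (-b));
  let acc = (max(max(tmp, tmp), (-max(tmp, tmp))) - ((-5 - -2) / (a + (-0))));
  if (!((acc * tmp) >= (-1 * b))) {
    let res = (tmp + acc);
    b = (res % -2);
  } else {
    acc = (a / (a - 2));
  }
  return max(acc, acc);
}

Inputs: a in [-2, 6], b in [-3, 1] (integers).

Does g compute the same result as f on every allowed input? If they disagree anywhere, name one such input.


These are not equivalent — on a=-2, b=1 the outputs split (0 vs 1).
f: tmp := -2 | acc := 1 | ((acc * tmp) >= (-2 * b)): true | acc := 0 | result 0
g: cur := -3 | tmp := -2 | acc := 1 | (!((acc * tmp) >= (-1 * b))): true | res := -1 | b := -1 | result 1
verdict: not equivalent; witness: a=-2, b=1


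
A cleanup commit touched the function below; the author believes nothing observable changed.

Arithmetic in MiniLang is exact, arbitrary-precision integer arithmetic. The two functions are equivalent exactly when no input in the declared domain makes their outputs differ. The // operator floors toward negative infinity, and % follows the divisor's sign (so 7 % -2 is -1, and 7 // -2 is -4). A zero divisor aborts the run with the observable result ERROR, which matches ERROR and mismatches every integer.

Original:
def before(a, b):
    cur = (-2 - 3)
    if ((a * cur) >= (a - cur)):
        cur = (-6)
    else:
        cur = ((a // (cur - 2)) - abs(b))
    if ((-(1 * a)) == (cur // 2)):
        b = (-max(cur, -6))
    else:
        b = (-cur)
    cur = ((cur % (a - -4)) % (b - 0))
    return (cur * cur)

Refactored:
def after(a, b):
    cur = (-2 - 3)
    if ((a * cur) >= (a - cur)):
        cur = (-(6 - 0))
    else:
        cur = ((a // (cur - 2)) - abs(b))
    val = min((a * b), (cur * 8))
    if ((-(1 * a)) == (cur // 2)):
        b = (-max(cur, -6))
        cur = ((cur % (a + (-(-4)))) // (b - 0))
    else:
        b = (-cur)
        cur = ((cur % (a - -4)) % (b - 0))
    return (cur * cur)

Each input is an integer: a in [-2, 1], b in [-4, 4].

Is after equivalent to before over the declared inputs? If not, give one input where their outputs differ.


Take a=1, b=0.
before: cur=-5, then ((a * cur) >= (a - cur)) is false, then cur=-1, then ((-(1 * a)) == (cur // 2)) is true, then b=1, then cur=0, then returns 0
after: cur=-5, then ((a * cur) >= (a - cur)) is false, then cur=-1, then val=-8, then ((-(1 * a)) == (cur // 2)) is true, then b=1, then cur=4, then returns 16
0 against 16: the behavior changed.
verdict: not equivalent; witness: a=1, b=0


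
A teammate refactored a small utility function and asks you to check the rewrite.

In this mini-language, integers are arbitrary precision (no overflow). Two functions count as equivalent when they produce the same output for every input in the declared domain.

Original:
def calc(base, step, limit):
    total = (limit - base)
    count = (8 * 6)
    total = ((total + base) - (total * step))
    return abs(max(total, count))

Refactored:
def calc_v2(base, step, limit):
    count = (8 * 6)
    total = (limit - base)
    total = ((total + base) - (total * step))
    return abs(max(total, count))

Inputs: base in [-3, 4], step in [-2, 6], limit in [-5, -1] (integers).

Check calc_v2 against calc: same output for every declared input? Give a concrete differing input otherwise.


This is a faithful refactor — same computation, different form, but the computed results match everywhere.
One worked example (base=0, step=2, limit=-4) — calc: total=-4, then count=48, then total=4, then returns 48; calc_v2: count=48, then total=-4, then total=4, then returns 48; agreement on 48.
Across all 360 domain points the two functions coincide.
verdict: equivalent


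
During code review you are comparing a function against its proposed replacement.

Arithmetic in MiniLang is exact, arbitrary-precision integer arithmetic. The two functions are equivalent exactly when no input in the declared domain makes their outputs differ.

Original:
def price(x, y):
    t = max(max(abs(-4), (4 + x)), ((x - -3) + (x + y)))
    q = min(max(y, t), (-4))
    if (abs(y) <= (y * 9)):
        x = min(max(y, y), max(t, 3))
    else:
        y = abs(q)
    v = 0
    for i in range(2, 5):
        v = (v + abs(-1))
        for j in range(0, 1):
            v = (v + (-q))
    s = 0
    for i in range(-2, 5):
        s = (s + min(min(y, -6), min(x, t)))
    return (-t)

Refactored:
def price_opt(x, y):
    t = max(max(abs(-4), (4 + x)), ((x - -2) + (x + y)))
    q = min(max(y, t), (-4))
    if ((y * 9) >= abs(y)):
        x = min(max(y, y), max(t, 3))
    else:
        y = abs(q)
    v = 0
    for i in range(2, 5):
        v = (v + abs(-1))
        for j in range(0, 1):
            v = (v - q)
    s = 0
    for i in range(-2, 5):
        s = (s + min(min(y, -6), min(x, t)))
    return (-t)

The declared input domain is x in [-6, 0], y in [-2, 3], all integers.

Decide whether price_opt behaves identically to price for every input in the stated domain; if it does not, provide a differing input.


Run the pair on x=0, y=2.
price: t=5, then q=-4, then (abs(y) <= (y * 9)) is true, then x=2, then v=0, then (i=2), then v=1, then (j=0), then v=5, then (i=3), then v=6, then (j=0), then v=10, then (i=4), then v=11, then (j=0), then v=15, then s=0, then (i=-2), then s=-6, then (i=-1), then s=-12, then (i=0), then s=-18, then (i=1), then s=-24, then (i=2), then s=-30, then (i=3), then s=-36, then (i=4), then s=-42, then returns -5
price_opt: t=4, then q=-4, then ((y * 9) >= abs(y)) is true, then x=2, then v=0, then (i=2), then v=1, then (j=0), then v=5, then (i=3), then v=6, then (j=0), then v=10, then (i=4), then v=11, then (j=0), then v=15, then s=0, then (i=-2), then s=-6, then (i=-1), then s=-12, then (i=0), then s=-18, then (i=1), then s=-24, then (i=2), then s=-30, then (i=3), then s=-36, then (i=4), then s=-42, then returns -4
-5 against -4: the behavior changed.
verdict: not equivalent; witness: x=0, y=2


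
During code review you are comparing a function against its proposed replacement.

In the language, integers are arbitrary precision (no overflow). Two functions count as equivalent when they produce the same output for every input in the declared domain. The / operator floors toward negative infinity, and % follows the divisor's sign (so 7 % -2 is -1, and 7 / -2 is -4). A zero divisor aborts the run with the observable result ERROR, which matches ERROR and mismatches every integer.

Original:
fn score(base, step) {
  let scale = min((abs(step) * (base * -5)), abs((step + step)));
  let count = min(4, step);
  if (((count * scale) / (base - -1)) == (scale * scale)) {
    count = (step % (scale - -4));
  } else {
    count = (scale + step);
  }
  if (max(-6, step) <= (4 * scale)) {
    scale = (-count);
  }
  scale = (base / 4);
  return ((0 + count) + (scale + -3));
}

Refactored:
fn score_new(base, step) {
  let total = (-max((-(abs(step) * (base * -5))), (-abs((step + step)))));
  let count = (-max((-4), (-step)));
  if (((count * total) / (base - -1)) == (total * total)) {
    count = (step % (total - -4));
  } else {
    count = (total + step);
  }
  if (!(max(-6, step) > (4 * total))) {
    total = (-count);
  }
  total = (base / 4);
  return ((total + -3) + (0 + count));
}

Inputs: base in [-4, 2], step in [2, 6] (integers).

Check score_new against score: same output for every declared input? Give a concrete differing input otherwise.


Comparing the listings, the differences include: comparison usage differs; and boolean connective usage differs; and local variable names differ; and min/max/abs usage differs.
Spot check at base=-3, step=5 — score: scale := 10 | count := 4 | (((count * scale) / (base - -1)) == (scale * scale)): false | count := 15 | (max(-6, step) <= (4 * scale)): true | scale := -15 | scale := -1 | result 11. score_new: total := 10 | count := 4 | (((count * total) / (base - -1)) == (total * total)): false | count := 15 | (!(max(-6, step) > (4 * total))): true | total := -15 | total := -1 | result 11. Both give 11.
Every one of the 35 inputs gives matching results.
verdict: equivalent


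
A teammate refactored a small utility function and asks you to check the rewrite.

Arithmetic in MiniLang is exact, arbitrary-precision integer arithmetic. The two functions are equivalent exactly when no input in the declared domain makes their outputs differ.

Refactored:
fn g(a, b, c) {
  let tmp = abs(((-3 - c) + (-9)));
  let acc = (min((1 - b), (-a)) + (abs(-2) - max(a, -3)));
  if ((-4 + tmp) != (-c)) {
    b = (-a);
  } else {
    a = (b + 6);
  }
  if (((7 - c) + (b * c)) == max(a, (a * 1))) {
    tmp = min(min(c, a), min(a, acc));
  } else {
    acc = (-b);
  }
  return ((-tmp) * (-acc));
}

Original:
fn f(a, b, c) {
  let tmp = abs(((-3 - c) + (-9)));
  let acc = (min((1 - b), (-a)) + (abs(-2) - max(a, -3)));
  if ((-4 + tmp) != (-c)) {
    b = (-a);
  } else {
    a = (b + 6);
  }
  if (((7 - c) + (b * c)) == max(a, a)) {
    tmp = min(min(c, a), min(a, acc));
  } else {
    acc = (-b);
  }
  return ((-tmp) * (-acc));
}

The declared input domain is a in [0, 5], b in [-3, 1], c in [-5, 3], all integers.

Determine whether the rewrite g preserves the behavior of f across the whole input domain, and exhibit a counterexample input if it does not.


This is a faithful refactor — constant usage differs; arithmetic usage differs, but the computed results match everywhere.
Spot check at a=0, b=-1, c=-3 — f: tmp := 9 | acc := 2 | ((-4 + tmp) != (-c)): true | b := 0 | (((7 - c) + (b * c)) == max(a, a)): false | acc := 0 | result 0. g: tmp := 9 | acc := 2 | ((-4 + tmp) != (-c)): true | b := 0 | (((7 - c) + (b * c)) == max(a, (a * 1))): false | acc := 0 | result 0. Both give 0.
Checked all 270 inputs in the declared domain: the outputs agree on every one.
verdict: equivalent


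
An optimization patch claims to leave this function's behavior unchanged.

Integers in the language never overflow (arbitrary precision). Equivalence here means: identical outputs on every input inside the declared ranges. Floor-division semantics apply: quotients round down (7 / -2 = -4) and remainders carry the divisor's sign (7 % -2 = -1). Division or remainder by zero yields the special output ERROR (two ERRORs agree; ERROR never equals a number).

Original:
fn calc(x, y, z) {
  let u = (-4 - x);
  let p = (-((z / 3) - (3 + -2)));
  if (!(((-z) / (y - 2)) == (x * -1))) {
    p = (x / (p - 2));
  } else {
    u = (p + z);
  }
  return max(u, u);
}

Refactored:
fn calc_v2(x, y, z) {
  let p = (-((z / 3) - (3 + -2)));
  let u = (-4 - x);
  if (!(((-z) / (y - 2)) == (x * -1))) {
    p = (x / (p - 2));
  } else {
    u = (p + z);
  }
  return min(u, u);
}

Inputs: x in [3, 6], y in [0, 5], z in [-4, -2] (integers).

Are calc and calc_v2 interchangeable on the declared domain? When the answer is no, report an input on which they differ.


Equivalent. Although `max(u, u)` became `min(u, u)`, no input in the stated domain can expose it.
Sweeping the whole domain (72 inputs) finds no disagreement.
Spot check at x=5, y=1, z=-3 — calc: u := -9 | p := 2 | (!(((-z) / (y - 2)) == (x * -1))): true | divide-by-zero, output ERROR. calc_v2: p := 2 | u := -9 | (!(((-z) / (y - 2)) == (x * -1))): true | divide-by-zero, output ERROR. Both give ERROR.
verdict: equivalent


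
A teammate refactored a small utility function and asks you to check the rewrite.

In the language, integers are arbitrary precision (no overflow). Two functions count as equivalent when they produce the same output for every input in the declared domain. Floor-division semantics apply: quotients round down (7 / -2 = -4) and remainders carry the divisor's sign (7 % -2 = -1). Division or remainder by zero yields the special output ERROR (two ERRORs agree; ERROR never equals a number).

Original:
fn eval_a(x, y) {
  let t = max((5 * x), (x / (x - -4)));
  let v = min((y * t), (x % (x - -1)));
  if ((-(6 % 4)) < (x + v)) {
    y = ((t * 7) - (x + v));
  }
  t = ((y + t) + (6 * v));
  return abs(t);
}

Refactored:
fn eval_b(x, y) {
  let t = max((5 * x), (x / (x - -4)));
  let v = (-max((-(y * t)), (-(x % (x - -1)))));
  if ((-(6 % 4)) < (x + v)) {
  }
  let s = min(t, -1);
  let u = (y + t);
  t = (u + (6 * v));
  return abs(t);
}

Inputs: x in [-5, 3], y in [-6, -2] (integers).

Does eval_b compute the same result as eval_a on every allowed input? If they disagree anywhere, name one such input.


Input x=0, y=-6: 0 from eval_a versus 6 from eval_b.
verdict: not equivalent; witness: x=0, y=-6


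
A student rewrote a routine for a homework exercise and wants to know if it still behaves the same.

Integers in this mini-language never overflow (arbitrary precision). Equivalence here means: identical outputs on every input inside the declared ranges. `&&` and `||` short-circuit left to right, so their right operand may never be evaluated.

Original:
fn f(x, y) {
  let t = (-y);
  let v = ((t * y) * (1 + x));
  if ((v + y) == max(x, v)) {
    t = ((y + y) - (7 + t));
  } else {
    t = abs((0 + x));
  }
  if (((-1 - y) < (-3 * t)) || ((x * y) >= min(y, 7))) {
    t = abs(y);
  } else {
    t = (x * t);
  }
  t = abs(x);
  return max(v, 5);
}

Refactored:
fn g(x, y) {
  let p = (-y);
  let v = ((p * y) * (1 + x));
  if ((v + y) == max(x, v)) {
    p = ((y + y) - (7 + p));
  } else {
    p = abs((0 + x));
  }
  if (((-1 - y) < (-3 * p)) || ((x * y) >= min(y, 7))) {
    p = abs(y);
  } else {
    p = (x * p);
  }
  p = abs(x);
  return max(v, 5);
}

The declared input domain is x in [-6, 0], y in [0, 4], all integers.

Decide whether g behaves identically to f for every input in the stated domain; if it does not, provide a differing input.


Equivalent — the differences include local variable names differ, yet no declared input distinguishes the two.
As a probe, take x=0, y=4: f runs t=-4, then v=-16, then ((v + y) == max(x, v)) is false, then t=0, then (((-1 - y) < (-3 * t)) || ((x * y) >= min(y, 7))) is true, then t=4, then t=0, then returns 5; g runs p=-4, then v=-16, then ((v + y) == max(x, v)) is false, then p=0, then (((-1 - y) < (-3 * p)) || ((x * y) >= min(y, 7))) is true, then p=4, then p=0, then returns 5; both end at 5.
Across all 35 domain points the two functions coincide.
verdict: equivalent


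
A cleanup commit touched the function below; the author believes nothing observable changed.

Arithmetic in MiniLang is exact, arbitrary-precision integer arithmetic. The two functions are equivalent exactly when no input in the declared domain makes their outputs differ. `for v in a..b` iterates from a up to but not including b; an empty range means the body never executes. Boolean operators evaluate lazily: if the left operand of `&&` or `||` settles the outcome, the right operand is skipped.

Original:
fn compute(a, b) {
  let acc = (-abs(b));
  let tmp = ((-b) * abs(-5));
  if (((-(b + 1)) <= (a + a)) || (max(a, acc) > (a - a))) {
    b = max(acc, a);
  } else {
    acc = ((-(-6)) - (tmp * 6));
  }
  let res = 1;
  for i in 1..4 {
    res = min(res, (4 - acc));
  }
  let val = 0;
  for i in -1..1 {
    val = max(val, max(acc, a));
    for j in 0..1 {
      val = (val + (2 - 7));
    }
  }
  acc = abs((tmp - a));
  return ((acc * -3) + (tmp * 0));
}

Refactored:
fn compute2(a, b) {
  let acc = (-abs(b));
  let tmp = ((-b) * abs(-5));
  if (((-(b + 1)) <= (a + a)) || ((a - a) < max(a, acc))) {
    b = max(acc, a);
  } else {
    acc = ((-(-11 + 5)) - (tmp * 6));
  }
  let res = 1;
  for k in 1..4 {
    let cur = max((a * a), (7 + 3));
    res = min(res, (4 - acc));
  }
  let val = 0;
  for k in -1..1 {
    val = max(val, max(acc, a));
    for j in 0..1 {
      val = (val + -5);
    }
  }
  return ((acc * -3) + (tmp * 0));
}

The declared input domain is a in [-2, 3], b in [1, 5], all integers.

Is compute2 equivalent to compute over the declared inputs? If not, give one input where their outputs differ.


On input a=-2, b=1, compute returns -9 while compute2 returns -108.
verdict: not equivalent; witness: a=-2, b=1


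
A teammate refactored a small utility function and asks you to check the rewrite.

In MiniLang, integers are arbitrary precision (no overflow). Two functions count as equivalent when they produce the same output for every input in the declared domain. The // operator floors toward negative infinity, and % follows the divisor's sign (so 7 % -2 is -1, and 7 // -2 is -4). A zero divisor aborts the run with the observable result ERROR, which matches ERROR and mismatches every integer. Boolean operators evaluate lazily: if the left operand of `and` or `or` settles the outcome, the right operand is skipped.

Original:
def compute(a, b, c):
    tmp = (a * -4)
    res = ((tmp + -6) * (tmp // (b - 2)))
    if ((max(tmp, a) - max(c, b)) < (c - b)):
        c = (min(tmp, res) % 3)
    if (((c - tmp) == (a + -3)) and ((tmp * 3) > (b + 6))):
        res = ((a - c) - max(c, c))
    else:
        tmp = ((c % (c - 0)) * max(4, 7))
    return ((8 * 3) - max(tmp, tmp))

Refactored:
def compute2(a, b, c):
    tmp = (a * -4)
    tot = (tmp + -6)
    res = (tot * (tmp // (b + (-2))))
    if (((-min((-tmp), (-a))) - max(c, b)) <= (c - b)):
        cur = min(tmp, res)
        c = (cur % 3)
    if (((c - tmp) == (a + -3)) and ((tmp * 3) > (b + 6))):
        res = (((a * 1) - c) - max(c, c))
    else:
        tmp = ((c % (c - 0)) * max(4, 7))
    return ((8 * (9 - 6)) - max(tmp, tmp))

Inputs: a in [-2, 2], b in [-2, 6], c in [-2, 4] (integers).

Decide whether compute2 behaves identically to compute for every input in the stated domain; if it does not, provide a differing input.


Evaluate both at a=-2, b=-2, c=3.
compute: tmp becomes 8; next res becomes -4; next ((max(tmp, a) - max(c, b)) < (c - b)) evaluates to false; next (((c - tmp) == (a + -3)) and ((tmp * 3) > (b + 6))) evaluates to true; next res becomes -8; next final value 16
compute2: tmp becomes 8; next tot becomes 2; next res becomes -4; next (((-min((-tmp), (-a))) - max(c, b)) <= (c - b)) evaluates to true; next cur becomes -4; next c becomes 2; next (((c - tmp) == (a + -3)) and ((tmp * 3) > (b + 6))) evaluates to false; next tmp becomes 0; next final value 24
16 vs 24 — the two versions disagree here.
verdict: not equivalent; witness: a=-2, b=-2, c=3


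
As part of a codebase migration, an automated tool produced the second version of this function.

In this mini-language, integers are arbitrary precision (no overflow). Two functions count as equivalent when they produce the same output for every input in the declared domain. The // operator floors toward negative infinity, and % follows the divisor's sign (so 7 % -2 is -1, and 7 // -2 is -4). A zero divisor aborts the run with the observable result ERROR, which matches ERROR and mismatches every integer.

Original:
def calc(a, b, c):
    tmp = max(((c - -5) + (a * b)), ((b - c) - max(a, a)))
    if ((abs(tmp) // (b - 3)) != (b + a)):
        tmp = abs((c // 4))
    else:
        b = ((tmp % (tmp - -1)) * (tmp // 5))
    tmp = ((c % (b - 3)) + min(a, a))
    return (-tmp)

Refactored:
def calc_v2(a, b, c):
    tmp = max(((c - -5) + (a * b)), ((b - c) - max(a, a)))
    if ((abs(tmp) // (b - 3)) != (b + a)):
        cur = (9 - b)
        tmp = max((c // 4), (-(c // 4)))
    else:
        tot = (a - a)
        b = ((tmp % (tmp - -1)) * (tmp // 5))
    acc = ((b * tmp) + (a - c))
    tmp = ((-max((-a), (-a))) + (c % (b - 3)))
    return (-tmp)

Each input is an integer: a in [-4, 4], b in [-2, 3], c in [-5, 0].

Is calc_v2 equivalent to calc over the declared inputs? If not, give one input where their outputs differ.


This is a faithful refactor — min/max/abs usage differs; also statement counts differ; also local variable names differ; also arithmetic usage differs; also constant usage differs, but the computed results match everywhere.
Spot check at a=2, b=0, c=-5 — calc: tmp := 3 | ((abs(tmp) // (b - 3)) != (b + a)): true | tmp := 2 | tmp := 0 | result 0. calc_v2: tmp := 3 | ((abs(tmp) // (b - 3)) != (b + a)): true | cur := 9 | tmp := 2 | acc := 7 | tmp := 0 | result 0. Both give 0.
An exhaustive pass over the 324 declared inputs shows identical outputs.
verdict: equivalent


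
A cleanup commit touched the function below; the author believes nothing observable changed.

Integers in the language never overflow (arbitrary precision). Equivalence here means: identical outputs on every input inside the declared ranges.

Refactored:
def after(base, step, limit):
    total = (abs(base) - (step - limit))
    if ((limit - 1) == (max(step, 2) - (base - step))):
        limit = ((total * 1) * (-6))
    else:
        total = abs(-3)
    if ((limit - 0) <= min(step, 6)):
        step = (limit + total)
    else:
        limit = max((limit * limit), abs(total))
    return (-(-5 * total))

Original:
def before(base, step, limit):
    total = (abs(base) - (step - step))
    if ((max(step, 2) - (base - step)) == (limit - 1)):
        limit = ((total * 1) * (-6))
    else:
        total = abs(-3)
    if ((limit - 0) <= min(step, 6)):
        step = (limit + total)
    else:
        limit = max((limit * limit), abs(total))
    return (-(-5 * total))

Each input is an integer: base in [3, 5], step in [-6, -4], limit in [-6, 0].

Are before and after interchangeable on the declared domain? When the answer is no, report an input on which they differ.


The rewrite breaks on base=4, step=-5, limit=-6, where the results are 20 and 15.
before: total := 4 | ((max(step, 2) - (base - step)) == (limit - 1)): true | limit := -24 | ((limit - 0) <= min(step, 6)): true | step := -20 | result 20
after: total := 3 | ((limit - 1) == (max(step, 2) - (base - step))): true | limit := -18 | ((limit - 0) <= min(step, 6)): true | step := -15 | result 15
verdict: not equivalent; witness: base=4, step=-5, limit=-6


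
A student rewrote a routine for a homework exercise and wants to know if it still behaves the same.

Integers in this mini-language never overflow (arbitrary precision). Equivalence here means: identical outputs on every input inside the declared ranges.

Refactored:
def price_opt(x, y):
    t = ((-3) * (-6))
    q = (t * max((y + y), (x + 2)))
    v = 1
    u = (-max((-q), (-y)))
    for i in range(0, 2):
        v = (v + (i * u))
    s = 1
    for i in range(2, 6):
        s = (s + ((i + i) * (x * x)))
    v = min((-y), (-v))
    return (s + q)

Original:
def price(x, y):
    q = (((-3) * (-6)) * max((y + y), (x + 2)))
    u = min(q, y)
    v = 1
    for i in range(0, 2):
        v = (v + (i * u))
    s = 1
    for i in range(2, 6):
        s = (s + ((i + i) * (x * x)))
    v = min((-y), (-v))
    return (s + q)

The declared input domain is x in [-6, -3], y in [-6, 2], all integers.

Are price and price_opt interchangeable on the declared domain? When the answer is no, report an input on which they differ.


Reading the diff, among the changes: min/max/abs usage differs; also statement counts differ; also local variable names differ.
Spot check at x=-5, y=-3 — price: q = -54; u = -54; v = 1; [i=0]; v = 1; [i=1]; v = -53; s = 1; [i=2]; s = 101; [i=3]; s = 251; [i=4]; s = 451; [i=5]; s = 701; v = 3; return 647. price_opt: t = 18; q = -54; v = 1; u = -54; [i=0]; v = 1; [i=1]; v = -53; s = 1; [i=2]; s = 101; [i=3]; s = 251; [i=4]; s = 451; [i=5]; s = 701; v = 3; return 647. Both give 647.
Sweeping the whole domain (36 inputs) finds no disagreement.
verdict: equivalent
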